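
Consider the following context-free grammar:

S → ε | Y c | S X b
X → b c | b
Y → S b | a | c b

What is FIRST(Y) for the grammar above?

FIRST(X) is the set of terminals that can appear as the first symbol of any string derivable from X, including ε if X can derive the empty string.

We compute FIRST(Y) using the standard algorithm.
FIRST(S) = {a, b, c, ε}
FIRST(X) = {b}
FIRST(Y) = {a, b, c}
Therefore, FIRST(Y) = {a, b, c}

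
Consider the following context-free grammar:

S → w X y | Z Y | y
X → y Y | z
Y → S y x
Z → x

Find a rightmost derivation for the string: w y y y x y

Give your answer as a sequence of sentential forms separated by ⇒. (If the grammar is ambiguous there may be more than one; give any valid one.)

S ⇒ w X y ⇒ w y Y y ⇒ w y S y x y ⇒ w y y y x y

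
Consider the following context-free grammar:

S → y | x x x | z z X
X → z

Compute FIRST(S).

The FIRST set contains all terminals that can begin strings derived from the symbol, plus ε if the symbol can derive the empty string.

We compute FIRST(S) using the standard algorithm.
FIRST(S) = {x, y, z}
FIRST(X) = {z}
Therefore, FIRST(S) = {x, y, z}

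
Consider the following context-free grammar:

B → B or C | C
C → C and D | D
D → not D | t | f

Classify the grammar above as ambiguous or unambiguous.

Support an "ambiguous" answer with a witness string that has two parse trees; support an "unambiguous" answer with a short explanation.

Unambiguous - every string in the language has a unique parse tree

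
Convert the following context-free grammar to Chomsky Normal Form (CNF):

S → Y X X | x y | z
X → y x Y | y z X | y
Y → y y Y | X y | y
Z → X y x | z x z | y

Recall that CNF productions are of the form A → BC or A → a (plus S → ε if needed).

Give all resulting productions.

TX → x; TY → y; S → z; TZ → z; X → y; Y → y; Z → y; S → Y X0; X0 → X X; S → TX TY; X → TY X1; X1 → TX Y; X → TY X2; X2 → TZ X; Y → TY X3; X3 → TY Y; Y → X TY; Z → X X4; X4 → TY TX; Z → TZ X5; X5 → TX TZ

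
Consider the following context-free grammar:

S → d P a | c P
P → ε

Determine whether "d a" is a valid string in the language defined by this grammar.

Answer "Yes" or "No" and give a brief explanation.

Yes - a valid derivation exists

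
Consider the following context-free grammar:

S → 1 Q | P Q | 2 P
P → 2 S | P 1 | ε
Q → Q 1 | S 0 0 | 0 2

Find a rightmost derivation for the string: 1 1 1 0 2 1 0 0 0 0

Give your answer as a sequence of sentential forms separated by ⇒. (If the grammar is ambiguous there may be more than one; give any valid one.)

S ⇒ 1 Q ⇒ 1 S 0 0 ⇒ 1 1 Q 0 0 ⇒ 1 1 S 0 0 0 0 ⇒ 1 1 1 Q 0 0 0 0 ⇒ 1 1 1 Q 1 0 0 0 0 ⇒ 1 1 1 0 2 1 0 0 0 0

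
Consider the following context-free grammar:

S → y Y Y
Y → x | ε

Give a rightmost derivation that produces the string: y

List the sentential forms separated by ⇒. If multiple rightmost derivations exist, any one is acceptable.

S ⇒ y Y Y ⇒ y Y ⇒ y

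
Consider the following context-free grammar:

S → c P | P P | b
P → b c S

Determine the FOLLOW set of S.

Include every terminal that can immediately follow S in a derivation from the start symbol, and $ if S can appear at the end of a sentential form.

We compute FOLLOW(S) using the standard algorithm.
FOLLOW(S) starts with {$}.
FIRST(P) = {b}
FIRST(S) = {b, c}
FOLLOW(P) = {$, b}
FOLLOW(S) = {$, b}
Therefore, FOLLOW(S) = {$, b}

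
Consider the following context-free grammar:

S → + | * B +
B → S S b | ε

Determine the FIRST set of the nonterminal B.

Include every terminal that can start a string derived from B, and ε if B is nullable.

We compute FIRST(B) using the standard algorithm.
FIRST(B) = {*, +, ε}
FIRST(S) = {*, +}
Therefore, FIRST(B) = {*, +, ε}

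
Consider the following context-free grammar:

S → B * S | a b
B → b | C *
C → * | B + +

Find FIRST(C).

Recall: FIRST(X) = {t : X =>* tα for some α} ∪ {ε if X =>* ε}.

We compute FIRST(C) using the standard algorithm.
FIRST(B) = {*, b}
FIRST(C) = {*, b}
FIRST(S) = {*, a, b}
Therefore, FIRST(C) = {*, b}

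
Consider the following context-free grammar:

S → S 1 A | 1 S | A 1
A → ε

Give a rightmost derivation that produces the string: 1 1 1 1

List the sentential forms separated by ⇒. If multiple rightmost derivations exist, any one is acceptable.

S ⇒ 1 S ⇒ 1 1 S ⇒ 1 1 1 S ⇒ 1 1 1 A 1 ⇒ 1 1 1 1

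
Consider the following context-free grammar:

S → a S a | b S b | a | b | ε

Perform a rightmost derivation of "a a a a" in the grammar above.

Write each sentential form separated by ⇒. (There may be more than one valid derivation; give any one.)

S ⇒ a S a ⇒ a a S a a ⇒ a a a a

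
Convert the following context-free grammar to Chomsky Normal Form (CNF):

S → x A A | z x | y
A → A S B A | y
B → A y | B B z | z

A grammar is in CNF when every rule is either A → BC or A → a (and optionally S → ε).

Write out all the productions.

TX → x; TZ → z; S → y; A → y; TY → y; B → z; S → TX X0; X0 → A A; S → TZ TX; A → A X1; X1 → S X2; X2 → B A; B → A TY; B → B X3; X3 → B TZ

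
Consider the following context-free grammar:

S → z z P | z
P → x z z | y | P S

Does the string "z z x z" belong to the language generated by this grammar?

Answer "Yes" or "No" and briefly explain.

No - no valid derivation exists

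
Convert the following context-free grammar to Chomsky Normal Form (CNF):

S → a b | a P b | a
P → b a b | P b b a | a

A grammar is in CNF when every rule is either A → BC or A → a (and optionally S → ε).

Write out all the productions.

TA → a; TB → b; S → a; P → a; S → TA TB; S → TA X0; X0 → P TB; P → TB X1; X1 → TA TB; P → P X2; X2 → TB X3; X3 → TB TA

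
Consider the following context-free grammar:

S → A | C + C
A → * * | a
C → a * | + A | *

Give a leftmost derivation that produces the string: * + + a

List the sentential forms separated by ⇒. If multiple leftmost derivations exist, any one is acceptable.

S ⇒ C + C ⇒ * + C ⇒ * + + A ⇒ * + + a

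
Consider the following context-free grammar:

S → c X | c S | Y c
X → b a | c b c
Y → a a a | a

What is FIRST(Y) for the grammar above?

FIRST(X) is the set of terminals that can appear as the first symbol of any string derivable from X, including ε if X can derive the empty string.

We compute FIRST(Y) using the standard algorithm.
FIRST(S) = {a, c}
FIRST(X) = {b, c}
FIRST(Y) = {a}
Therefore, FIRST(Y) = {a}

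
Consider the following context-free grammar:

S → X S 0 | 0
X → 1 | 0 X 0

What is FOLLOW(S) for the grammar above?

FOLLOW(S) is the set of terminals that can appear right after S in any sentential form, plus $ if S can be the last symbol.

We compute FOLLOW(S) using the standard algorithm.
FOLLOW(S) starts with {$}.
FIRST(S) = {0, 1}
FIRST(X) = {0, 1}
FOLLOW(S) = {$, 0}
FOLLOW(X) = {0, 1}
Therefore, FOLLOW(S) = {$, 0}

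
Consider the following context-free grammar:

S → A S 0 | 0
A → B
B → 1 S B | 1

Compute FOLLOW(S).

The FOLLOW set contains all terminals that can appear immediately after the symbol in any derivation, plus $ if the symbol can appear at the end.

We compute FOLLOW(S) using the standard algorithm.
FOLLOW(S) starts with {$}.
FIRST(A) = {1}
FIRST(B) = {1}
FIRST(S) = {0, 1}
FOLLOW(A) = {0, 1}
FOLLOW(B) = {0, 1}
FOLLOW(S) = {$, 0, 1}
Therefore, FOLLOW(S) = {$, 0, 1}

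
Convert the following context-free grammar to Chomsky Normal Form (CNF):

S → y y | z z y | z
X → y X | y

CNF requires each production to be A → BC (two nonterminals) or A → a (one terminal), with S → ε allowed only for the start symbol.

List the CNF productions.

TY → y; TZ → z; S → z; X → y; S → TY TY; S → TZ X0; X0 → TZ TY; X → TY X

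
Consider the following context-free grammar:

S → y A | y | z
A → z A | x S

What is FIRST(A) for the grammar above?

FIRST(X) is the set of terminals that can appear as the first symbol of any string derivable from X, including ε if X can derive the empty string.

We compute FIRST(A) using the standard algorithm.
FIRST(A) = {x, z}
FIRST(S) = {y, z}
Therefore, FIRST(A) = {x, z}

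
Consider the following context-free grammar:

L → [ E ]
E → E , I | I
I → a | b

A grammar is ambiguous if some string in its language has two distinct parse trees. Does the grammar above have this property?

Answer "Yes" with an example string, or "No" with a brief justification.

No - the grammar is unambiguous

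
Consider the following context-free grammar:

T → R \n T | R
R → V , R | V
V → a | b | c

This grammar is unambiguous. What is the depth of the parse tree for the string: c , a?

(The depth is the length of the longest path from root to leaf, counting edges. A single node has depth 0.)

4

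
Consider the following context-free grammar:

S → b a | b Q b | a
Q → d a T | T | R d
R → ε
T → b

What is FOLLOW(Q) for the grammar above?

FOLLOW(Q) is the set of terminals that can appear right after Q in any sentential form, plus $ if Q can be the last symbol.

We compute FOLLOW(Q) using the standard algorithm.
FOLLOW(S) starts with {$}.
FIRST(Q) = {b, d}
FIRST(R) = {ε}
FIRST(S) = {a, b}
FIRST(T) = {b}
FOLLOW(Q) = {b}
FOLLOW(R) = {d}
FOLLOW(S) = {$}
FOLLOW(T) = {b}
Therefore, FOLLOW(Q) = {b}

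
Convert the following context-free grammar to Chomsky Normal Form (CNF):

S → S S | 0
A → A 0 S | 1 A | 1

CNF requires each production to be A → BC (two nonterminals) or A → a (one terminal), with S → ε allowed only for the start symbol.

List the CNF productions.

S → 0; T0 → 0; T1 → 1; A → 1; S → S S; A → A X0; X0 → T0 S; A → T1 A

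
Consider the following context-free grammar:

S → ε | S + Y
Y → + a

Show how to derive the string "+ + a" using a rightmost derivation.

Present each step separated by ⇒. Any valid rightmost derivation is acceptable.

S ⇒ S + Y ⇒ S + + a ⇒ + + a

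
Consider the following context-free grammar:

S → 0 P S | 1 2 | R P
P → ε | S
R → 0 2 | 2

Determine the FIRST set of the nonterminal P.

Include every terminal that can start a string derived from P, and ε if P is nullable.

We compute FIRST(P) using the standard algorithm.
FIRST(P) = {0, 1, 2, ε}
FIRST(R) = {0, 2}
FIRST(S) = {0, 1, 2}
Therefore, FIRST(P) = {0, 1, 2, ε}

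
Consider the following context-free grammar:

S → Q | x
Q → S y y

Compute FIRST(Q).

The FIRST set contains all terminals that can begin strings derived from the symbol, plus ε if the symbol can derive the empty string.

We compute FIRST(Q) using the standard algorithm.
FIRST(Q) = {x}
FIRST(S) = {x}
Therefore, FIRST(Q) = {x}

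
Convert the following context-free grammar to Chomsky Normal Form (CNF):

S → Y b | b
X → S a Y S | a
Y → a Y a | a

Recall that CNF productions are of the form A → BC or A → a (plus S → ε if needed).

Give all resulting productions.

TB → b; S → b; TA → a; X → a; Y → a; S → Y TB; X → S X0; X0 → TA X1; X1 → Y S; Y → TA X2; X2 → Y TA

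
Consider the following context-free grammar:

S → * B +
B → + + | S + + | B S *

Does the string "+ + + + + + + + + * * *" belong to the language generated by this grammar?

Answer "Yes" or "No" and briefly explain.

No - no valid derivation exists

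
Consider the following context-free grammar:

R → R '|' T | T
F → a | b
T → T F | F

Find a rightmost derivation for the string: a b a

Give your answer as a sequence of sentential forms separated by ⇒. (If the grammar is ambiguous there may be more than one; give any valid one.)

R ⇒ T ⇒ T F ⇒ T a ⇒ T F a ⇒ T b a ⇒ F b a ⇒ a b a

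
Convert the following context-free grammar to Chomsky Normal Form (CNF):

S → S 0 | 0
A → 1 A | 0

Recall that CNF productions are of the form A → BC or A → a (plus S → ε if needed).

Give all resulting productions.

T0 → 0; S → 0; T1 → 1; A → 0; S → S T0; A → T1 A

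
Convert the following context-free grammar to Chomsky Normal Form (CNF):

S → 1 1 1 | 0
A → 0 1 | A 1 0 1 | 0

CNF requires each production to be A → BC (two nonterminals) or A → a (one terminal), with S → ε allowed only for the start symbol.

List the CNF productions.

T1 → 1; S → 0; T0 → 0; A → 0; S → T1 X0; X0 → T1 T1; A → T0 T1; A → A X1; X1 → T1 X2; X2 → T0 T1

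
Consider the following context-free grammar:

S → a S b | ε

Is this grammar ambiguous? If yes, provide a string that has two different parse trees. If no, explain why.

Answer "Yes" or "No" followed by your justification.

No - the grammar is unambiguous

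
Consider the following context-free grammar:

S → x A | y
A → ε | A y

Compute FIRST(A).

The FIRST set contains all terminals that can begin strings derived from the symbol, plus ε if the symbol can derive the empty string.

We compute FIRST(A) using the standard algorithm.
FIRST(A) = {y, ε}
FIRST(S) = {x, y}
Therefore, FIRST(A) = {y, ε}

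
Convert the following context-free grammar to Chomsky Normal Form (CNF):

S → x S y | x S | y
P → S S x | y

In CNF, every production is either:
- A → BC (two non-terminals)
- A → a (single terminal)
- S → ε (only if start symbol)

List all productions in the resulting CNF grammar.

TX → x; TY → y; S → y; P → y; S → TX X0; X0 → S TY; S → TX S; P → S X1; X1 → S TX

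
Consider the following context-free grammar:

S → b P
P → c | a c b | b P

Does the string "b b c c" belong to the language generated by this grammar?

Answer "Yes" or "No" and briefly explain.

No - no valid derivation exists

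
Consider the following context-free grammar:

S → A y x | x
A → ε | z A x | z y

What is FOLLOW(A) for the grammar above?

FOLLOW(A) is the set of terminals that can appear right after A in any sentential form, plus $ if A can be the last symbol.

We compute FOLLOW(A) using the standard algorithm.
FOLLOW(S) starts with {$}.
FIRST(A) = {z, ε}
FIRST(S) = {x, y, z}
FOLLOW(A) = {x, y}
FOLLOW(S) = {$}
Therefore, FOLLOW(A) = {x, y}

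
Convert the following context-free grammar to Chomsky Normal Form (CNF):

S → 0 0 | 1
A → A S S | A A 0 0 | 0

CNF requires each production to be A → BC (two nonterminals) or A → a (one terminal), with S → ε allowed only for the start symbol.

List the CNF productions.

T0 → 0; S → 1; A → 0; S → T0 T0; A → A X0; X0 → S S; A → A X1; X1 → A X2; X2 → T0 T0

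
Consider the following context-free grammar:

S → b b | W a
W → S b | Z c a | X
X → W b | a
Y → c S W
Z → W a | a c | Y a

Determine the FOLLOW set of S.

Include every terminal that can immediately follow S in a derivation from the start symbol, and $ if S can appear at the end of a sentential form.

We compute FOLLOW(S) using the standard algorithm.
FOLLOW(S) starts with {$}.
FIRST(S) = {a, b, c}
FIRST(W) = {a, b, c}
FIRST(X) = {a, b, c}
FIRST(Y) = {c}
FIRST(Z) = {a, b, c}
FOLLOW(S) = {$, a, b, c}
FOLLOW(W) = {a, b}
FOLLOW(X) = {a, b}
FOLLOW(Y) = {a}
FOLLOW(Z) = {c}
Therefore, FOLLOW(S) = {$, a, b, c}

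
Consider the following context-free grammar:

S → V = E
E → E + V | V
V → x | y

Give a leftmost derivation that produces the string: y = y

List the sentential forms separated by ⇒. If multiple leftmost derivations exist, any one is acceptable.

S ⇒ V = E ⇒ y = E ⇒ y = V ⇒ y = y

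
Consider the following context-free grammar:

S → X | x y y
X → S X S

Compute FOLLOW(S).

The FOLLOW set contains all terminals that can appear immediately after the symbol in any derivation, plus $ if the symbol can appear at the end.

We compute FOLLOW(S) using the standard algorithm.
FOLLOW(S) starts with {$}.
FIRST(S) = {x}
FIRST(X) = {x}
FOLLOW(S) = {$, x}
FOLLOW(X) = {$, x}
Therefore, FOLLOW(S) = {$, x}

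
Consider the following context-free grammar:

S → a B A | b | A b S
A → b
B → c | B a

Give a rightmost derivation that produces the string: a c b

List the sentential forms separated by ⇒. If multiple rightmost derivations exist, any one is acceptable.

S ⇒ a B A ⇒ a B b ⇒ a c b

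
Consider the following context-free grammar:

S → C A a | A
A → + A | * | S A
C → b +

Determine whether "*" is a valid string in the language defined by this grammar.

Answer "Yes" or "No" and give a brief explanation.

Yes - a valid derivation exists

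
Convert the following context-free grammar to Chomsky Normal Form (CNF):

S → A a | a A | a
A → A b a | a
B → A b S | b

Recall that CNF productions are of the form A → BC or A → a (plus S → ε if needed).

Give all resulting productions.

TA → a; S → a; TB → b; A → a; B → b; S → A TA; S → TA A; A → A X0; X0 → TB TA; B → A X1; X1 → TB S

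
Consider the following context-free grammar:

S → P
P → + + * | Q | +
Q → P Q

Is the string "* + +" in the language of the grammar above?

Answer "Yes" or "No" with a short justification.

No - no valid derivation exists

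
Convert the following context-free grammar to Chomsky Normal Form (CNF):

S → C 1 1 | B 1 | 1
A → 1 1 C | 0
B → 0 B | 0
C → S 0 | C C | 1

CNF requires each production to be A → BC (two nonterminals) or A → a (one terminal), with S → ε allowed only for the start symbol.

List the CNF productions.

T1 → 1; S → 1; A → 0; T0 → 0; B → 0; C → 1; S → C X0; X0 → T1 T1; S → B T1; A → T1 X1; X1 → T1 C; B → T0 B; C → S T0; C → C C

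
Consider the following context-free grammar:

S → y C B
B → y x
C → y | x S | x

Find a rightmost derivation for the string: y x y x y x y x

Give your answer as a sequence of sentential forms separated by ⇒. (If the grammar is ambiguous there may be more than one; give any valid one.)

S ⇒ y C B ⇒ y C y x ⇒ y x S y x ⇒ y x y C B y x ⇒ y x y C y x y x ⇒ y x y x y x y x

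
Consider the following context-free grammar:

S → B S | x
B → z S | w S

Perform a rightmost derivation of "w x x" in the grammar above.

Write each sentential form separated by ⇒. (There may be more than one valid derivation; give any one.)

S ⇒ B S ⇒ B x ⇒ w S x ⇒ w x x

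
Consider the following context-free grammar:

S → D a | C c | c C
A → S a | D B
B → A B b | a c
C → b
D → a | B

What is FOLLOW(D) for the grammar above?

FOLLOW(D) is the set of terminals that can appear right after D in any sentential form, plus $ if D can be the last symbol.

We compute FOLLOW(D) using the standard algorithm.
FOLLOW(S) starts with {$}.
FIRST(A) = {a, b, c}
FIRST(B) = {a, b, c}
FIRST(C) = {b}
FIRST(D) = {a, b, c}
FIRST(S) = {a, b, c}
FOLLOW(A) = {a, b, c}
FOLLOW(B) = {a, b, c}
FOLLOW(C) = {$, a, c}
FOLLOW(D) = {a, b, c}
FOLLOW(S) = {$, a}
Therefore, FOLLOW(D) = {a, b, c}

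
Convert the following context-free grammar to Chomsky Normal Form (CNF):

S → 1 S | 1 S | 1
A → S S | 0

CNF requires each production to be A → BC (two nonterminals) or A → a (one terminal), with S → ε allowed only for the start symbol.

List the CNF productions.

T1 → 1; S → 1; A → 0; S → T1 S; S → T1 S; A → S S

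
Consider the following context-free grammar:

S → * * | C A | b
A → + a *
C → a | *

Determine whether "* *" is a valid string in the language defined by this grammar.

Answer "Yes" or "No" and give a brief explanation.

Yes - a valid derivation exists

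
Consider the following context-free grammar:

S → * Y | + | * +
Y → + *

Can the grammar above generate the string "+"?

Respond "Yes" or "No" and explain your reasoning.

Yes - a valid derivation exists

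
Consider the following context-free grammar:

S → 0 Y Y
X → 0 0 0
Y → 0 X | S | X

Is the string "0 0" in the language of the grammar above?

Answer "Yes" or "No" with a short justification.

No - no valid derivation exists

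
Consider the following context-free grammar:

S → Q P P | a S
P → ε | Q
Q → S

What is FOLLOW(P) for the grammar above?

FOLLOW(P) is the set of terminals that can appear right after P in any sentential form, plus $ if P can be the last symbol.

We compute FOLLOW(P) using the standard algorithm.
FOLLOW(S) starts with {$}.
FIRST(P) = {a, ε}
FIRST(Q) = {a}
FIRST(S) = {a}
FOLLOW(P) = {$, a}
FOLLOW(Q) = {$, a}
FOLLOW(S) = {$, a}
Therefore, FOLLOW(P) = {$, a}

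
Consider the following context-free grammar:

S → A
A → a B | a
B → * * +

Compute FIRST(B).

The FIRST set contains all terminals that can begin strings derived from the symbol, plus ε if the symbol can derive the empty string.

We compute FIRST(B) using the standard algorithm.
FIRST(A) = {a}
FIRST(B) = {*}
FIRST(S) = {a}
Therefore, FIRST(B) = {*}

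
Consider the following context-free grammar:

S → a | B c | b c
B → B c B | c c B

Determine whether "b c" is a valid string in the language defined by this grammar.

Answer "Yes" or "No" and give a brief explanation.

Yes - a valid derivation exists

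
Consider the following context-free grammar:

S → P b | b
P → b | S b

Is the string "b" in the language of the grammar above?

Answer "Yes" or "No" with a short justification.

Yes - a valid derivation exists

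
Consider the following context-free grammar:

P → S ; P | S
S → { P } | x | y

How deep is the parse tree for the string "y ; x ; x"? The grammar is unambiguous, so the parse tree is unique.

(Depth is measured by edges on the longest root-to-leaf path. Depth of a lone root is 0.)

4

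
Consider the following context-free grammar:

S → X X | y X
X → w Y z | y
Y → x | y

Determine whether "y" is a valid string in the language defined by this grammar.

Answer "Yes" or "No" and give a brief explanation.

No - no valid derivation exists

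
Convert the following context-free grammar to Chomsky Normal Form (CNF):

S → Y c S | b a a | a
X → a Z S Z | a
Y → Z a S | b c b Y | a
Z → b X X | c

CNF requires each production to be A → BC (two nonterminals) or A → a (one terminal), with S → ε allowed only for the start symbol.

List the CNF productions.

TC → c; TB → b; TA → a; S → a; X → a; Y → a; Z → c; S → Y X0; X0 → TC S; S → TB X1; X1 → TA TA; X → TA X2; X2 → Z X3; X3 → S Z; Y → Z X4; X4 → TA S; Y → TB X5; X5 → TC X6; X6 → TB Y; Z → TB X7; X7 → X X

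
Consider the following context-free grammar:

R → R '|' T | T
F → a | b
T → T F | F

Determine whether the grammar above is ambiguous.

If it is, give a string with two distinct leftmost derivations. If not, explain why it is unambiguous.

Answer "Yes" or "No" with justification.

No - the grammar is unambiguous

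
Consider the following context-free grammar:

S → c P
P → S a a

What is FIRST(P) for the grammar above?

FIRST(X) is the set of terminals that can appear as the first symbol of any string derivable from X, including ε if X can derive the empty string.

We compute FIRST(P) using the standard algorithm.
FIRST(P) = {c}
FIRST(S) = {c}
Therefore, FIRST(P) = {c}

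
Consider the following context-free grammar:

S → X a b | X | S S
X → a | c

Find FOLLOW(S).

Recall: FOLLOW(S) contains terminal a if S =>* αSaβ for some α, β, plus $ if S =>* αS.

We compute FOLLOW(S) using the standard algorithm.
FOLLOW(S) starts with {$}.
FIRST(S) = {a, c}
FIRST(X) = {a, c}
FOLLOW(S) = {$, a, c}
FOLLOW(X) = {$, a, c}
Therefore, FOLLOW(S) = {$, a, c}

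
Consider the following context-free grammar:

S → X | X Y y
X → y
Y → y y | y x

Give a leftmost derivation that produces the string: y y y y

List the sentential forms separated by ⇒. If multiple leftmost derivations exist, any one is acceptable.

S ⇒ X Y y ⇒ y Y y ⇒ y y y y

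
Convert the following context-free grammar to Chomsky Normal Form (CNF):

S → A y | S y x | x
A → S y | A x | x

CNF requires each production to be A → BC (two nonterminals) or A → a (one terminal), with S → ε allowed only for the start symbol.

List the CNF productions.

TY → y; TX → x; S → x; A → x; S → A TY; S → S X0; X0 → TY TX; A → S TY; A → A TX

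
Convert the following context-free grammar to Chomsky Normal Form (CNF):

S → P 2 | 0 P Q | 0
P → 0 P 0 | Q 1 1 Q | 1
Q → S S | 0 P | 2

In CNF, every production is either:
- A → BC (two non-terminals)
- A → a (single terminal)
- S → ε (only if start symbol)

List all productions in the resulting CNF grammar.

T2 → 2; T0 → 0; S → 0; T1 → 1; P → 1; Q → 2; S → P T2; S → T0 X0; X0 → P Q; P → T0 X1; X1 → P T0; P → Q X2; X2 → T1 X3; X3 → T1 Q; Q → S S; Q → T0 P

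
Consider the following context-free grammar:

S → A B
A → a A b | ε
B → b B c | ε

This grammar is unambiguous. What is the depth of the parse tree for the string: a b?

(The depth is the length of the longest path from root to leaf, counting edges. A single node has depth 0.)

3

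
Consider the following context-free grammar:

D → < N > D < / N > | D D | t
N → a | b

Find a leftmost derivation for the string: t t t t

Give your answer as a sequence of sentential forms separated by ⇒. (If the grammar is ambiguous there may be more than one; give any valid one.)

D ⇒ D D ⇒ D D D ⇒ D D D D ⇒ t D D D ⇒ t t D D ⇒ t t t D ⇒ t t t t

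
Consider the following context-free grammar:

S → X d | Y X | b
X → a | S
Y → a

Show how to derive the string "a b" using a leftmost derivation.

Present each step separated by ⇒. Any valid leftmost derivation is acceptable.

S ⇒ Y X ⇒ a X ⇒ a S ⇒ a b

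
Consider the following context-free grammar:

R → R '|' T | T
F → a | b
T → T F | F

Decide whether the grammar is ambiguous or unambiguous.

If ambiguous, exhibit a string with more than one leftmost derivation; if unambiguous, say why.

Unambiguous - every string in the language has a unique leftmost derivation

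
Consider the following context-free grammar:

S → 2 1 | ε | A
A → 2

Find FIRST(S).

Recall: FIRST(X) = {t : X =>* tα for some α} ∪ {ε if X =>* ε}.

We compute FIRST(S) using the standard algorithm.
FIRST(A) = {2}
FIRST(S) = {2, ε}
Therefore, FIRST(S) = {2, ε}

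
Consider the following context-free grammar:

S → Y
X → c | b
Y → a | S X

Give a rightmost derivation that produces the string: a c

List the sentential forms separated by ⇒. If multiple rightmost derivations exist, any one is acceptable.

S ⇒ Y ⇒ S X ⇒ S c ⇒ Y c ⇒ a c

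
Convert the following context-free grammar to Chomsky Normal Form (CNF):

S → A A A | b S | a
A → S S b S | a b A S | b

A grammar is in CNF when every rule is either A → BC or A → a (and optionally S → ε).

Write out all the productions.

TB → b; S → a; TA → a; A → b; S → A X0; X0 → A A; S → TB S; A → S X1; X1 → S X2; X2 → TB S; A → TA X3; X3 → TB X4; X4 → A S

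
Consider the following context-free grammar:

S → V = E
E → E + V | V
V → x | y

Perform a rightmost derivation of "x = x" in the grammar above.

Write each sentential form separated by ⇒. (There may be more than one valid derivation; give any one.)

S ⇒ V = E ⇒ V = V ⇒ V = x ⇒ x = x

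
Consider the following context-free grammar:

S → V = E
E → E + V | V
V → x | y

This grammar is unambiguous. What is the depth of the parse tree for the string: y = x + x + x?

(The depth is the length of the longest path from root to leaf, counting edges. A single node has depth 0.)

5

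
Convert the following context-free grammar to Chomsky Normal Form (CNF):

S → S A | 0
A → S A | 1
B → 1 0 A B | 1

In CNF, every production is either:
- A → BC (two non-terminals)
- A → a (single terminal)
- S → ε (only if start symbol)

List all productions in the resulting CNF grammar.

S → 0; A → 1; T1 → 1; T0 → 0; B → 1; S → S A; A → S A; B → T1 X0; X0 → T0 X1; X1 → A B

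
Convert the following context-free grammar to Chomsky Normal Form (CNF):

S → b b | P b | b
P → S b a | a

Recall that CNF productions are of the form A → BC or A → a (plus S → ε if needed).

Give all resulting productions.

TB → b; S → b; TA → a; P → a; S → TB TB; S → P TB; P → S X0; X0 → TB TA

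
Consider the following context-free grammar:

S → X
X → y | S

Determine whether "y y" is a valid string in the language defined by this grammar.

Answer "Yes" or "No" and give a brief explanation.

No - no valid derivation exists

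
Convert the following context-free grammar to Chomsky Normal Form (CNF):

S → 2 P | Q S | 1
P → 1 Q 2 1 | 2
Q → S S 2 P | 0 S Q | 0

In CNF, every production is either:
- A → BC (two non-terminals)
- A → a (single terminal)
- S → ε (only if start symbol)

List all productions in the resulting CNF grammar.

T2 → 2; S → 1; T1 → 1; P → 2; T0 → 0; Q → 0; S → T2 P; S → Q S; P → T1 X0; X0 → Q X1; X1 → T2 T1; Q → S X2; X2 → S X3; X3 → T2 P; Q → T0 X4; X4 → S Q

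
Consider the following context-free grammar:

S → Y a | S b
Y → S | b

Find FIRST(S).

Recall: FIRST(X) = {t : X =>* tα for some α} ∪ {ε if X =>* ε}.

We compute FIRST(S) using the standard algorithm.
FIRST(S) = {b}
FIRST(Y) = {b}
Therefore, FIRST(S) = {b}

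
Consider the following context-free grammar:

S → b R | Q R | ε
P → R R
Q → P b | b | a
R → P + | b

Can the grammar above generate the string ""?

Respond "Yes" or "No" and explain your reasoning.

Yes - a valid derivation exists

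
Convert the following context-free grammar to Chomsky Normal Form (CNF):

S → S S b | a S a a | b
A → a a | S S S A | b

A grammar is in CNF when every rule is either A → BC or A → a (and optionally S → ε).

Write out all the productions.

TB → b; TA → a; S → b; A → b; S → S X0; X0 → S TB; S → TA X1; X1 → S X2; X2 → TA TA; A → TA TA; A → S X3; X3 → S X4; X4 → S A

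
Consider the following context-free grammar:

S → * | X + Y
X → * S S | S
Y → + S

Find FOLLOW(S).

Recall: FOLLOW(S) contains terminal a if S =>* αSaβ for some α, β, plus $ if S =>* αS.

We compute FOLLOW(S) using the standard algorithm.
FOLLOW(S) starts with {$}.
FIRST(S) = {*}
FIRST(X) = {*}
FIRST(Y) = {+}
FOLLOW(S) = {$, *, +}
FOLLOW(X) = {+}
FOLLOW(Y) = {$, *, +}
Therefore, FOLLOW(S) = {$, *, +}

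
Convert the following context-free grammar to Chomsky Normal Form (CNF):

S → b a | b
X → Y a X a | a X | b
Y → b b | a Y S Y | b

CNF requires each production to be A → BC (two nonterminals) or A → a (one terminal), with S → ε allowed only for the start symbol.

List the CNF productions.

TB → b; TA → a; S → b; X → b; Y → b; S → TB TA; X → Y X0; X0 → TA X1; X1 → X TA; X → TA X; Y → TB TB; Y → TA X2; X2 → Y X3; X3 → S Y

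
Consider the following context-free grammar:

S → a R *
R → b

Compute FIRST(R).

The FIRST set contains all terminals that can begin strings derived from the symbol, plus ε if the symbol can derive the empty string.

We compute FIRST(R) using the standard algorithm.
FIRST(R) = {b}
FIRST(S) = {a}
Therefore, FIRST(R) = {b}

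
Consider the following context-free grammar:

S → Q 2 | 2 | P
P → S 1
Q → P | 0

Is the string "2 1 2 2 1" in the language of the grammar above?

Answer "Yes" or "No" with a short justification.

No - no valid derivation exists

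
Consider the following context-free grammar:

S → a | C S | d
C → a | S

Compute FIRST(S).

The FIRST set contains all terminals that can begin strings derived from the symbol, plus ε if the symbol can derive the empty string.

We compute FIRST(S) using the standard algorithm.
FIRST(C) = {a, d}
FIRST(S) = {a, d}
Therefore, FIRST(S) = {a, d}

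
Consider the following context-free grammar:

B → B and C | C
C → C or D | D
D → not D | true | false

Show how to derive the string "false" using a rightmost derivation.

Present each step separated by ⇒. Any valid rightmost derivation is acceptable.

B ⇒ C ⇒ D ⇒ false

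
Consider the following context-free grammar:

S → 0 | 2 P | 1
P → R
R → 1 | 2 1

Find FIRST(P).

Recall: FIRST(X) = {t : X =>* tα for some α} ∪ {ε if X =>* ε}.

We compute FIRST(P) using the standard algorithm.
FIRST(P) = {1, 2}
FIRST(R) = {1, 2}
FIRST(S) = {0, 1, 2}
Therefore, FIRST(P) = {1, 2}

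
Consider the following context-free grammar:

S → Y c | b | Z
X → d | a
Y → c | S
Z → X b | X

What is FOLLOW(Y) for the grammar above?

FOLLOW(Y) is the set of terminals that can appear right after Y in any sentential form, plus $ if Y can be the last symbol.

We compute FOLLOW(Y) using the standard algorithm.
FOLLOW(S) starts with {$}.
FIRST(S) = {a, b, c, d}
FIRST(X) = {a, d}
FIRST(Y) = {a, b, c, d}
FIRST(Z) = {a, d}
FOLLOW(S) = {$, c}
FOLLOW(X) = {$, b, c}
FOLLOW(Y) = {c}
FOLLOW(Z) = {$, c}
Therefore, FOLLOW(Y) = {c}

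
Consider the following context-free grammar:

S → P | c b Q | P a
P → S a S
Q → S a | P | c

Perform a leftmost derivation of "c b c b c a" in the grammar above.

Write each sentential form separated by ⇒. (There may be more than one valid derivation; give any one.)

S ⇒ c b Q ⇒ c b S a ⇒ c b c b Q a ⇒ c b c b c a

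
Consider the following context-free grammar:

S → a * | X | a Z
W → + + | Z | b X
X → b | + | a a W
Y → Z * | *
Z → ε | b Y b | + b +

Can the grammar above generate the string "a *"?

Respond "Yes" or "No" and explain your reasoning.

Yes - a valid derivation exists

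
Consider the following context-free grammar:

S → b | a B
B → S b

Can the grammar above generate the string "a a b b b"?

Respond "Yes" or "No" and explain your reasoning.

Yes - a valid derivation exists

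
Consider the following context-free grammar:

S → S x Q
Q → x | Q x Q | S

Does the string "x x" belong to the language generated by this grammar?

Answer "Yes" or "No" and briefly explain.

No - no valid derivation exists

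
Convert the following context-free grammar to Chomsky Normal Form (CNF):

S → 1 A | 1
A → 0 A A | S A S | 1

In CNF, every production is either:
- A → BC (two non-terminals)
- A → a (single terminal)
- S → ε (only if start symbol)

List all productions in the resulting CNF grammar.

T1 → 1; S → 1; T0 → 0; A → 1; S → T1 A; A → T0 X0; X0 → A A; A → S X1; X1 → A S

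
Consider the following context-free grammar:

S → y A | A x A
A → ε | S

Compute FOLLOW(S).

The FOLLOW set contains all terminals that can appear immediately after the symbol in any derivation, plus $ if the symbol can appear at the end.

We compute FOLLOW(S) using the standard algorithm.
FOLLOW(S) starts with {$}.
FIRST(A) = {x, y, ε}
FIRST(S) = {x, y}
FOLLOW(A) = {$, x}
FOLLOW(S) = {$, x}
Therefore, FOLLOW(S) = {$, x}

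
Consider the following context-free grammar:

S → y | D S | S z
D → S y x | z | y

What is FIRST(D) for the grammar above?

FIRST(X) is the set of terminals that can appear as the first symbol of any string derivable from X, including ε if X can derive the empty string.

We compute FIRST(D) using the standard algorithm.
FIRST(D) = {y, z}
FIRST(S) = {y, z}
Therefore, FIRST(D) = {y, z}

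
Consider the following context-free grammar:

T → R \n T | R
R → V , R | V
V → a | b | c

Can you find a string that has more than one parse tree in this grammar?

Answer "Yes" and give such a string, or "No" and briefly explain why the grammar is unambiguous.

No - the grammar is unambiguous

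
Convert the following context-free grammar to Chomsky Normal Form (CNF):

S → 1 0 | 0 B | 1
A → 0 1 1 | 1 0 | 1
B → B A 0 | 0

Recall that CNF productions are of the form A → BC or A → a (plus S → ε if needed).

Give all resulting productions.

T1 → 1; T0 → 0; S → 1; A → 1; B → 0; S → T1 T0; S → T0 B; A → T0 X0; X0 → T1 T1; A → T1 T0; B → B X1; X1 → A T0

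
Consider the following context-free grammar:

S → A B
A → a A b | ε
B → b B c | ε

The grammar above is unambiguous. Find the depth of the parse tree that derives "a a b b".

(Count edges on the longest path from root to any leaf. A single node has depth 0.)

4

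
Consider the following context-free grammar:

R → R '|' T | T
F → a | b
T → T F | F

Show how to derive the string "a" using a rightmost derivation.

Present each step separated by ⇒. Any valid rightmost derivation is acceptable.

R ⇒ T ⇒ F ⇒ a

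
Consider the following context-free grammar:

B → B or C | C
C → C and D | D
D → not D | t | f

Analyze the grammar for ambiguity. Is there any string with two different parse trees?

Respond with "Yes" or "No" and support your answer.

No - the grammar is unambiguous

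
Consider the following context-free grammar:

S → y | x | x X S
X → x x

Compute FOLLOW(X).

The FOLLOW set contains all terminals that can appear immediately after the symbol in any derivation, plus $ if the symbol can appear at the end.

We compute FOLLOW(X) using the standard algorithm.
FOLLOW(S) starts with {$}.
FIRST(S) = {x, y}
FIRST(X) = {x}
FOLLOW(S) = {$}
FOLLOW(X) = {x, y}
Therefore, FOLLOW(X) = {x, y}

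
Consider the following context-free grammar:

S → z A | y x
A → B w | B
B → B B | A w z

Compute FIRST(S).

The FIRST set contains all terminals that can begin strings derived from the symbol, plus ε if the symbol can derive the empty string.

We compute FIRST(S) using the standard algorithm.
FIRST(A) = {}
FIRST(B) = {}
FIRST(S) = {y, z}
Therefore, FIRST(S) = {y, z}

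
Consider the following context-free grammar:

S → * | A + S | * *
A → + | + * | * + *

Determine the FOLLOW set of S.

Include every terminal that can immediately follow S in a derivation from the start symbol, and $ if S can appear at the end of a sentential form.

We compute FOLLOW(S) using the standard algorithm.
FOLLOW(S) starts with {$}.
FIRST(A) = {*, +}
FIRST(S) = {*, +}
FOLLOW(A) = {+}
FOLLOW(S) = {$}
Therefore, FOLLOW(S) = {$}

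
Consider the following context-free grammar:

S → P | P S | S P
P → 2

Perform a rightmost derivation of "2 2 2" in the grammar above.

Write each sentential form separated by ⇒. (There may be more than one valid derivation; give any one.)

S ⇒ P S ⇒ P P S ⇒ P P P ⇒ P P 2 ⇒ P 2 2 ⇒ 2 2 2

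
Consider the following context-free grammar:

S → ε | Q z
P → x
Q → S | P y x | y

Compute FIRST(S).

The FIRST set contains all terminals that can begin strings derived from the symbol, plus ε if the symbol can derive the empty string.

We compute FIRST(S) using the standard algorithm.
FIRST(P) = {x}
FIRST(Q) = {x, y, z, ε}
FIRST(S) = {x, y, z, ε}
Therefore, FIRST(S) = {x, y, z, ε}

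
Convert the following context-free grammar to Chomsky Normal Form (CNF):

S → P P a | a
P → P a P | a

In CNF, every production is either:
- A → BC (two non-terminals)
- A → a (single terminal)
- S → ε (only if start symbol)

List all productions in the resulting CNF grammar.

TA → a; S → a; P → a; S → P X0; X0 → P TA; P → P X1; X1 → TA P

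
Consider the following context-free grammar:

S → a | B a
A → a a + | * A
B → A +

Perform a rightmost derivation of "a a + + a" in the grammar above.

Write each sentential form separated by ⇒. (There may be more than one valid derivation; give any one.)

S ⇒ B a ⇒ A + a ⇒ a a + + a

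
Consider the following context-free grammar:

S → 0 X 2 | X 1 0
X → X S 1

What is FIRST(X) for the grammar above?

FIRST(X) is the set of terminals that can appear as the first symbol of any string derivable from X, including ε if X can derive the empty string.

We compute FIRST(X) using the standard algorithm.
FIRST(S) = {0}
FIRST(X) = {}
Therefore, FIRST(X) = {}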